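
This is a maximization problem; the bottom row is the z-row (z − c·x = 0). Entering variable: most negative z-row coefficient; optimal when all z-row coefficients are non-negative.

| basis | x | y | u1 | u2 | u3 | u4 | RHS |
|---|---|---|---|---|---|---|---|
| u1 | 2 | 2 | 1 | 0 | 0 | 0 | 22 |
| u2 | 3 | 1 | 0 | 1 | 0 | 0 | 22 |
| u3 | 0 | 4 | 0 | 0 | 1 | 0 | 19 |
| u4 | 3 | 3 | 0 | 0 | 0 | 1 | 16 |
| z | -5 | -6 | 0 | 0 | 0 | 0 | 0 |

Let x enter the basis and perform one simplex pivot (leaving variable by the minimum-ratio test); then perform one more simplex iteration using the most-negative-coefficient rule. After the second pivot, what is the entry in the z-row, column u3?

Ratio test on column x — row 1: 22/2 = 11; row 2: 22/3 = 22/3; row 3: entry 0 ≤ 0; row 4: 16/3 = 16/3. Minimum is 16/3 at row 4 (u4 leaves); pivot element 3.
Divide row 4 by 3; eliminate column x from the other rows.
Second iteration: most negative z-row entry is -1 in column y, so y enters.
Ratio test on column y — row 1: entry 0 ≤ 0; row 2: entry -2 ≤ 0; row 3: 19/4 = 19/4; row 4: (16/3)/1 = 16/3. Minimum is 19/4 at row 3 (u3 leaves); pivot element 4.
Divide row 3 by 4; eliminate column y from the other rows.
After both pivots, the entry at the z-row, column u3 is 1/4.

1/4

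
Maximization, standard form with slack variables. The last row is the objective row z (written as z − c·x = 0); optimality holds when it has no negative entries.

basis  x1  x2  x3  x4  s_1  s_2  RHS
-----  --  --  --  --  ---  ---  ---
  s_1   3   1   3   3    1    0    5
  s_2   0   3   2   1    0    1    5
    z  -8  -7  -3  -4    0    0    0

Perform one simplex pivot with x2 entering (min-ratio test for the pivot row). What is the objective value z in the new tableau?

Ratio test on column x2 — row 1: 5/1 = 5; row 2: 5/3 = 5/3. Minimum is 5/3 at row 2 (s_2 leaves); pivot element 3.
Pivot on row 2; the z-row RHS becomes 0 − (-7)·(5/3) = 35/3.

35/3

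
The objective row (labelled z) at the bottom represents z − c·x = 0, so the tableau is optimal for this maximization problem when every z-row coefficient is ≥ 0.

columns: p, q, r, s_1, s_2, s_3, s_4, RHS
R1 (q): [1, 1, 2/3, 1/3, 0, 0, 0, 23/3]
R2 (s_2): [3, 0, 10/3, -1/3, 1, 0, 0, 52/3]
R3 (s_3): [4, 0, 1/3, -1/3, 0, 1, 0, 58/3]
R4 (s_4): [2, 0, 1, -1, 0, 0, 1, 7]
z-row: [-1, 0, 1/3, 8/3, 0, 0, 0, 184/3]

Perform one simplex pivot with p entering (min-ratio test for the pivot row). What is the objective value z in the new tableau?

Ratio test on column p — row 1: (23/3)/1 = 23/3; row 2: (52/3)/3 = 52/9; row 3: (58/3)/4 = 29/6; row 4: 7/2 = 7/2. Minimum is 7/2 at row 4 (s_4 leaves); pivot element 2.
Pivot on row 4; the z-row RHS becomes 184/3 − (-1)·(7/2) = 389/6.

389/6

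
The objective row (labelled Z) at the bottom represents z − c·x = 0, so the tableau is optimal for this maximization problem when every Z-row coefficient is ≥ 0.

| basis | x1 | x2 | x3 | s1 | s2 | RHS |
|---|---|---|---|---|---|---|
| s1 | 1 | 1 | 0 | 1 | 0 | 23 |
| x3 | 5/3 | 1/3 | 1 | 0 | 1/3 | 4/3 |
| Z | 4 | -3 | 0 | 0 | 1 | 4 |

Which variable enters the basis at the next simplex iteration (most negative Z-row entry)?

Negative Z-row entries: x2: -3.
The most negative is -3 in column x2, so x2 enters.

x2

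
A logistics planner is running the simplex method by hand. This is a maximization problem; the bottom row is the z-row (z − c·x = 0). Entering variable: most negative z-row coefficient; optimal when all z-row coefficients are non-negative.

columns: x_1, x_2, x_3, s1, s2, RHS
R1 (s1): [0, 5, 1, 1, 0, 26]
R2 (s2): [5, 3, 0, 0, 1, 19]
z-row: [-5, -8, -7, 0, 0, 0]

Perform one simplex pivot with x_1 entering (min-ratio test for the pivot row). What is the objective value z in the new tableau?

Ratio test on column x_1 — row 1: entry 0 ≤ 0; row 2: 19/5 = 19/5. Minimum is 19/5 at row 2 (s2 leaves); pivot element 5.
Pivot on row 2; the z-row RHS becomes 0 − (-5)·(19/5) = 19.

19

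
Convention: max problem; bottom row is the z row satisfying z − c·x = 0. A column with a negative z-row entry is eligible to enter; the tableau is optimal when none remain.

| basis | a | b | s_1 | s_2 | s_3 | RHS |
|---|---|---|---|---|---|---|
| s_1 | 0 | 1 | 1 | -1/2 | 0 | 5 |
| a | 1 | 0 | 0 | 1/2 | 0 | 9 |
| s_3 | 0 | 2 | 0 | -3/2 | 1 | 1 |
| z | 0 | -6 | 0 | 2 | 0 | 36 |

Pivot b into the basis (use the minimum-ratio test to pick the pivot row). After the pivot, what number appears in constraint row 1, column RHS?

9/2

Ratio test on column b — row 1: 5/1 = 5; row 2: entry 0 ≤ 0; row 3: 1/2 = 1/2. Minimum is 1/2 at row 3 (s_3 leaves); pivot element 2.
Divide row 3 by 2; eliminate column b from the other rows.
Row 1 update in column RHS: 5 − 1·(1/2) = 9/2.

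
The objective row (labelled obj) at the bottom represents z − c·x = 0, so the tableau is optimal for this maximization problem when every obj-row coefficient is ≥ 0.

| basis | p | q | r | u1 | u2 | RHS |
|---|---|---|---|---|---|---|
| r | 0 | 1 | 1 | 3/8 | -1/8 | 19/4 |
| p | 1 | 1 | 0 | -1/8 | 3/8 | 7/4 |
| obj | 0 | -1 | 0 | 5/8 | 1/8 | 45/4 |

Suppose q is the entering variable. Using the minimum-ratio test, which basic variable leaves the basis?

Column q entries and ratios — r: (19/4)/1 = 19/4; p: (7/4)/1 = 7/4.
Smallest ratio is 7/4 in the row of p, so p leaves.

p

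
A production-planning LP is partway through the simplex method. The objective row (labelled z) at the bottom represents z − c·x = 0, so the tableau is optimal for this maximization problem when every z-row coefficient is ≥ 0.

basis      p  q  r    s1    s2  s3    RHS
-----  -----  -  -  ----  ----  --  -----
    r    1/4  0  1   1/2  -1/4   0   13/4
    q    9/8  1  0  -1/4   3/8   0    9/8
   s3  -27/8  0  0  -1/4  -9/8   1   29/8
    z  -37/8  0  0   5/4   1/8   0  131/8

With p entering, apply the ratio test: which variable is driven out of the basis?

q

Column p entries and ratios — r: (13/4)/(1/4) = 13; q: (9/8)/(9/8) = 1; s3: -27/8 ≤ 0, skip.
Smallest ratio is 1 in the row of q, so q leaves.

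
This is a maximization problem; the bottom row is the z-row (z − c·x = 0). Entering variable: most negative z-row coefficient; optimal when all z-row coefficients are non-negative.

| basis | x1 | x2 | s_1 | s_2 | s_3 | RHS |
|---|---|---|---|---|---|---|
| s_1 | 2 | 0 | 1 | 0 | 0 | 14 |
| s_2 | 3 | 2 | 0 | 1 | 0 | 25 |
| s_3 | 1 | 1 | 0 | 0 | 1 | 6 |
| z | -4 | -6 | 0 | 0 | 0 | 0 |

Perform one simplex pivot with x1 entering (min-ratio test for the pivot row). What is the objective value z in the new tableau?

24

Ratio test on column x1 — row 1: 14/2 = 7; row 2: 25/3 = 25/3; row 3: 6/1 = 6. Minimum is 6 at row 3 (s_3 leaves); pivot element 1.
Pivot on row 3; the z-row RHS becomes 0 − (-4)·6 = 24.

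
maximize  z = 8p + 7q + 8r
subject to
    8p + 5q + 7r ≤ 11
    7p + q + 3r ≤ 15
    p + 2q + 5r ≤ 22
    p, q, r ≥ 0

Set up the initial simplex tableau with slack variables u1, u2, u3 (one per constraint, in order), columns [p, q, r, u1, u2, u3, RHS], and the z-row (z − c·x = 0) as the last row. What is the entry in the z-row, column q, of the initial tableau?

-7

The z-row carries the negated objective coefficients: the q entry is -7.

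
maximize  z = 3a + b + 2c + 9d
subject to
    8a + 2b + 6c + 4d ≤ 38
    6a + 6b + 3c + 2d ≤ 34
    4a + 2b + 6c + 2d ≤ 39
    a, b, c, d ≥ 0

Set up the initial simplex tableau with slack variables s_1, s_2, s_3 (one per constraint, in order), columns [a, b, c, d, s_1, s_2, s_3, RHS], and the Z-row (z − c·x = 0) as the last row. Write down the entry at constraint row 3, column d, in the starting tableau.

2

Constraint 3 has coefficient 2 on d.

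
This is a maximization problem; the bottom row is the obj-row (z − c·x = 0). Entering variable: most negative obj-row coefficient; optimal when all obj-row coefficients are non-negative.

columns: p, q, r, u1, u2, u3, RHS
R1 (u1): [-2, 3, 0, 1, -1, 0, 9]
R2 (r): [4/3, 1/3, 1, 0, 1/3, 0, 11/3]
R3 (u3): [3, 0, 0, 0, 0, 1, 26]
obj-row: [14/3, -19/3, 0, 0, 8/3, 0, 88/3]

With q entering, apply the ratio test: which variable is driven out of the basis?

Column q entries and ratios — u1: 9/3 = 3; r: (11/3)/(1/3) = 11; u3: 0 ≤ 0, skip.
Smallest ratio is 3 in the row of u1, so u1 leaves.

u1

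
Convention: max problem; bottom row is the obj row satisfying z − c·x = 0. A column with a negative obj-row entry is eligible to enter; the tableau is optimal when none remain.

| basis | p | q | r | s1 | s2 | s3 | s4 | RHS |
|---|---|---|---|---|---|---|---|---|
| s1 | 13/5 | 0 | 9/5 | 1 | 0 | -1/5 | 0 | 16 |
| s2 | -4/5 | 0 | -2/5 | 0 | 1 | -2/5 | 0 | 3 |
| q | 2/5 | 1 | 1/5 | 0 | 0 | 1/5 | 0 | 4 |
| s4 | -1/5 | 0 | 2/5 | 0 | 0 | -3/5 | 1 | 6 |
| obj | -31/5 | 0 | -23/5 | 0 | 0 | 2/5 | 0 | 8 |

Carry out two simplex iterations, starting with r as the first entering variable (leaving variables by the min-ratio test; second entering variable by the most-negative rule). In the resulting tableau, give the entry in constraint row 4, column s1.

-1/2

Ratio test on column r — row 1: 16/(9/5) = 80/9; row 2: entry -2/5 ≤ 0; row 3: 4/(1/5) = 20; row 4: 6/(2/5) = 15. Minimum is 80/9 at row 1 (s1 leaves); pivot element 9/5.
Divide row 1 by 9/5; eliminate column r from the other rows.
Second iteration: most negative obj-row entry is -1/9 in column s3, so s3 enters.
Ratio test on column s3 — row 1: entry -1/9 ≤ 0; row 2: entry -4/9 ≤ 0; row 3: (20/9)/(2/9) = 10; row 4: entry -5/9 ≤ 0. Minimum is 10 at row 3 (q leaves); pivot element 2/9.
Divide row 3 by 2/9; eliminate column s3 from the other rows.
After both pivots, the entry at constraint row 4, column s1 is -1/2.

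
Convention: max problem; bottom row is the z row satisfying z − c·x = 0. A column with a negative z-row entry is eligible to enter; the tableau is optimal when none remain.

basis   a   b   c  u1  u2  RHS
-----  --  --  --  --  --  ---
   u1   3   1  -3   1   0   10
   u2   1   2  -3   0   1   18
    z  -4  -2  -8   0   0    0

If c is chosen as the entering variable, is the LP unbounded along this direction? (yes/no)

yes

Every constraint-row entry in column c is ≤ 0, so increasing c is unbounded.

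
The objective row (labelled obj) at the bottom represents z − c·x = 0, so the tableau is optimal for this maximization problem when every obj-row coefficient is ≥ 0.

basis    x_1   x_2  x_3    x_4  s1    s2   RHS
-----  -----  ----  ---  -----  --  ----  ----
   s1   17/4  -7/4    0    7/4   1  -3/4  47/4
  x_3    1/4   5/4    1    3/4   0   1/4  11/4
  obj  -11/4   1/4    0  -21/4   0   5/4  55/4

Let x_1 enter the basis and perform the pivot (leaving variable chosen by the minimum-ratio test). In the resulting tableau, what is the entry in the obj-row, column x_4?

-70/17

Ratio test on column x_1 — row 1: (47/4)/(17/4) = 47/17; row 2: (11/4)/(1/4) = 11. Minimum is 47/17 at row 1 (s1 leaves); pivot element 17/4.
Divide row 1 by 17/4; eliminate column x_1 from the other rows.
obj-row update in column x_4: -21/4 − (-11/4)·(7/17) = -70/17.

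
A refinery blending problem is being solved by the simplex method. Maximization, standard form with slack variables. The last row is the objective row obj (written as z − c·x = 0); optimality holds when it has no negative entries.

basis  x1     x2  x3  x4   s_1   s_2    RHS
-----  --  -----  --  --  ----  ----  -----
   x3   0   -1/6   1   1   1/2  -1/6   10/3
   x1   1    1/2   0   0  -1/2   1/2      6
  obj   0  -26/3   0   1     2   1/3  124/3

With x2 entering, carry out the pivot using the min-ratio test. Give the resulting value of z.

436/3

Ratio test on column x2 — row 1: entry -1/6 ≤ 0; row 2: 6/(1/2) = 12. Minimum is 12 at row 2 (x1 leaves); pivot element 1/2.
Pivot on row 2; the obj-row RHS becomes 124/3 − (-26/3)·12 = 436/3.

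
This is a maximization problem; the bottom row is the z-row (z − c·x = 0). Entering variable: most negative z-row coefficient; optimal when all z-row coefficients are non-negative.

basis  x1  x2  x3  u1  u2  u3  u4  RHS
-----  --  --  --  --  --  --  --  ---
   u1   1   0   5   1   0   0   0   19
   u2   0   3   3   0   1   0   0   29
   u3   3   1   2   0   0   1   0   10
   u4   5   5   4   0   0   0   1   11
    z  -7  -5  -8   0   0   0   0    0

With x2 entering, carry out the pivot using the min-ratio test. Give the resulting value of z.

Ratio test on column x2 — row 1: entry 0 ≤ 0; row 2: 29/3 = 29/3; row 3: 10/1 = 10; row 4: 11/5 = 11/5. Minimum is 11/5 at row 4 (u4 leaves); pivot element 5.
Pivot on row 4; the z-row RHS becomes 0 − (-5)·(11/5) = 11.

11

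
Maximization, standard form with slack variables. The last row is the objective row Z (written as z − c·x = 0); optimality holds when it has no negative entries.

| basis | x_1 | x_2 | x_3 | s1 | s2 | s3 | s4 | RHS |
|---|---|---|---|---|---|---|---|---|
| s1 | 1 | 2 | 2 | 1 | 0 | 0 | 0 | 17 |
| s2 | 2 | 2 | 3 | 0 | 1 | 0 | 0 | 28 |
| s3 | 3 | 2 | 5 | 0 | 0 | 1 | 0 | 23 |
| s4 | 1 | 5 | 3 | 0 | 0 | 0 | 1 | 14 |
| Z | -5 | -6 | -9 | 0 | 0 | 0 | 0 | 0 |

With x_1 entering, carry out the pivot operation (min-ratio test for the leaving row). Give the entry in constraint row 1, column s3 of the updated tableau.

-1/3

Ratio test on column x_1 — row 1: 17/1 = 17; row 2: 28/2 = 14; row 3: 23/3 = 23/3; row 4: 14/1 = 14. Minimum is 23/3 at row 3 (s3 leaves); pivot element 3.
Divide row 3 by 3; eliminate column x_1 from the other rows.
Row 1 update in column s3: 0 − 1·(1/3) = -1/3.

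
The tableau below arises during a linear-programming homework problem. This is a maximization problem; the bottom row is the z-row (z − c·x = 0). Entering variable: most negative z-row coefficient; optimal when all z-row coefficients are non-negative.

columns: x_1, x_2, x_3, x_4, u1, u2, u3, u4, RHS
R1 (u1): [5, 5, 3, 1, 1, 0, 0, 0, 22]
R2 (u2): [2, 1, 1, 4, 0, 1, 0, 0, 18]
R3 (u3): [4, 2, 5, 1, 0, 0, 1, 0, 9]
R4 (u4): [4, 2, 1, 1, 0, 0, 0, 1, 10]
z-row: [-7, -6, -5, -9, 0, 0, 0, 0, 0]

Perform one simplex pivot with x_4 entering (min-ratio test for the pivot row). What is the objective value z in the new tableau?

81/2

Ratio test on column x_4 — row 1: 22/1 = 22; row 2: 18/4 = 9/2; row 3: 9/1 = 9; row 4: 10/1 = 10. Minimum is 9/2 at row 2 (u2 leaves); pivot element 4.
Pivot on row 2; the z-row RHS becomes 0 − (-9)·(9/2) = 81/2.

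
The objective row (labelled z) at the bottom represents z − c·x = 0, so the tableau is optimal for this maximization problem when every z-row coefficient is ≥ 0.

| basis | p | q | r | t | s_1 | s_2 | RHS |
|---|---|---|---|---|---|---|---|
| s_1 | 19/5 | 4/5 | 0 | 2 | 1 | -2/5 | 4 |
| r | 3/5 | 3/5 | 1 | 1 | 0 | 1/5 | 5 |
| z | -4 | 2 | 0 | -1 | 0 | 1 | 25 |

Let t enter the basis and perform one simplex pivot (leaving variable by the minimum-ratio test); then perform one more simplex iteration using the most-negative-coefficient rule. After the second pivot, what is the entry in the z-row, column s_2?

11/19

Ratio test on column t — row 1: 4/2 = 2; row 2: 5/1 = 5. Minimum is 2 at row 1 (s_1 leaves); pivot element 2.
Divide row 1 by 2; eliminate column t from the other rows.
Second iteration: most negative z-row entry is -21/10 in column p, so p enters.
Ratio test on column p — row 1: 2/(19/10) = 20/19; row 2: entry -13/10 ≤ 0. Minimum is 20/19 at row 1 (t leaves); pivot element 19/10.
Divide row 1 by 19/10; eliminate column p from the other rows.
After both pivots, the entry at the z-row, column s_2 is 11/19.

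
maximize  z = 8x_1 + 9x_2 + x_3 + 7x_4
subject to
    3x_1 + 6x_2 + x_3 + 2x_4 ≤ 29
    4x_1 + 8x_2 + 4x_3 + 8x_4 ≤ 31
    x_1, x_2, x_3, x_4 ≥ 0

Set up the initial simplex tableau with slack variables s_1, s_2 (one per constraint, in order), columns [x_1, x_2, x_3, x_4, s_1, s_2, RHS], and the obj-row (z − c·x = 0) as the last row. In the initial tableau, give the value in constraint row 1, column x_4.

2

Constraint 1 has coefficient 2 on x_4.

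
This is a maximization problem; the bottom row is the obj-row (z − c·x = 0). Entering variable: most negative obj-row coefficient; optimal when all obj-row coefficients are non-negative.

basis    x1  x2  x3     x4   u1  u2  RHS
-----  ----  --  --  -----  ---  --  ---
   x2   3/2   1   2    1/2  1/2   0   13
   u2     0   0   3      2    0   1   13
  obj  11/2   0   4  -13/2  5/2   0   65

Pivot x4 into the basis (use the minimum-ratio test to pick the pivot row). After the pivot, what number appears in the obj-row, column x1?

Ratio test on column x4 — row 1: 13/(1/2) = 26; row 2: 13/2 = 13/2. Minimum is 13/2 at row 2 (u2 leaves); pivot element 2.
Divide row 2 by 2; eliminate column x4 from the other rows.
obj-row update in column x1: 11/2 − (-13/2)·0 = 11/2.

11/2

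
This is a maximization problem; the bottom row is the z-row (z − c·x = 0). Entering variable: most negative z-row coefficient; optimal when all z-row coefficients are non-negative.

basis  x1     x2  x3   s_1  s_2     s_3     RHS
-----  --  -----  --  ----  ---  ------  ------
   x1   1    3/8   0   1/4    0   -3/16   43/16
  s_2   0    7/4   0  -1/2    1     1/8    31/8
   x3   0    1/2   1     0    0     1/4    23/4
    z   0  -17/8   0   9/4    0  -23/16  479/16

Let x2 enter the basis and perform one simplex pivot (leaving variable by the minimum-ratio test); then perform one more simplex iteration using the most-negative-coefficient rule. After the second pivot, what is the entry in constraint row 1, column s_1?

Ratio test on column x2 — row 1: (43/16)/(3/8) = 43/6; row 2: (31/8)/(7/4) = 31/14; row 3: (23/4)/(1/2) = 23/2. Minimum is 31/14 at row 2 (s_2 leaves); pivot element 7/4.
Divide row 2 by 7/4; eliminate column x2 from the other rows.
Second iteration: most negative z-row entry is -9/7 in column s_3, so s_3 enters.
Ratio test on column s_3 — row 1: entry -3/14 ≤ 0; row 2: (31/14)/(1/14) = 31; row 3: (65/14)/(3/14) = 65/3. Minimum is 65/3 at row 3 (x3 leaves); pivot element 3/14.
Divide row 3 by 3/14; eliminate column s_3 from the other rows.
After both pivots, the entry at constraint row 1, column s_1 is 1/2.

1/2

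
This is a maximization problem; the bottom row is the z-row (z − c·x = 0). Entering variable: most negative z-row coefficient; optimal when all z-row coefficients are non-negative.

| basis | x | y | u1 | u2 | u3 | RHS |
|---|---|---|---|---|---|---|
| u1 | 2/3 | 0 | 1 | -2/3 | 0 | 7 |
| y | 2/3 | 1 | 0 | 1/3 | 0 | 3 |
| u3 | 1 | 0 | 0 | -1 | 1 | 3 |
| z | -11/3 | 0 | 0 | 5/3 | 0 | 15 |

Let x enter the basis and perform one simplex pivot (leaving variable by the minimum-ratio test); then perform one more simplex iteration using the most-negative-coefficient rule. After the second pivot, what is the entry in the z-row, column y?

Ratio test on column x — row 1: 7/(2/3) = 21/2; row 2: 3/(2/3) = 9/2; row 3: 3/1 = 3. Minimum is 3 at row 3 (u3 leaves); pivot element 1.
Divide row 3 by 1; eliminate column x from the other rows.
Second iteration: most negative z-row entry is -2 in column u2, so u2 enters.
Ratio test on column u2 — row 1: entry 0 ≤ 0; row 2: 1/1 = 1; row 3: entry -1 ≤ 0. Minimum is 1 at row 2 (y leaves); pivot element 1.
Divide row 2 by 1; eliminate column u2 from the other rows.
After both pivots, the entry at the z-row, column y is 2.

2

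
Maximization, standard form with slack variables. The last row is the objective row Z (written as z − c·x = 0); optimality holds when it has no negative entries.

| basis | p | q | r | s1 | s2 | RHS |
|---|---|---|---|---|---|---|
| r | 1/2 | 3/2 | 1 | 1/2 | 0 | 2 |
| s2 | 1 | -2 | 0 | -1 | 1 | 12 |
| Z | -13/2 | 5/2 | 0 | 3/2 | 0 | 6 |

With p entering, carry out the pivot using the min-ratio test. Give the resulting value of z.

Ratio test on column p — row 1: 2/(1/2) = 4; row 2: 12/1 = 12. Minimum is 4 at row 1 (r leaves); pivot element 1/2.
Pivot on row 1; the Z-row RHS becomes 6 − (-13/2)·4 = 32.

32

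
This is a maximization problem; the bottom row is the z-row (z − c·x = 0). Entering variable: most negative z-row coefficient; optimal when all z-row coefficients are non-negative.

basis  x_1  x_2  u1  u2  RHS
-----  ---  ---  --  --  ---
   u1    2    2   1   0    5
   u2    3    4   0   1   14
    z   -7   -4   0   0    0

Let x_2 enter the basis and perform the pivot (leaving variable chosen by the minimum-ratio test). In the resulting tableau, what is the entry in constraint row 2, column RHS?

4

Ratio test on column x_2 — row 1: 5/2 = 5/2; row 2: 14/4 = 7/2. Minimum is 5/2 at row 1 (u1 leaves); pivot element 2.
Divide row 1 by 2; eliminate column x_2 from the other rows.
Row 2 update in column RHS: 14 − 4·(5/2) = 4.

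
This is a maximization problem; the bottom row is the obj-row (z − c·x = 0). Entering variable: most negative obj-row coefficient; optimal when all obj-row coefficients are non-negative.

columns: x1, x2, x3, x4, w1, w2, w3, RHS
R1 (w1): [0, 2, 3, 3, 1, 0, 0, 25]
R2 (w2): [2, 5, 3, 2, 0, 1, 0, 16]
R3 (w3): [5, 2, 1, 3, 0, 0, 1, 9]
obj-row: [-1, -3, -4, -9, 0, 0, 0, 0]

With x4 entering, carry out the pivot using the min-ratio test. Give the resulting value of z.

27

Ratio test on column x4 — row 1: 25/3 = 25/3; row 2: 16/2 = 8; row 3: 9/3 = 3. Minimum is 3 at row 3 (w3 leaves); pivot element 3.
Pivot on row 3; the obj-row RHS becomes 0 − (-9)·3 = 27.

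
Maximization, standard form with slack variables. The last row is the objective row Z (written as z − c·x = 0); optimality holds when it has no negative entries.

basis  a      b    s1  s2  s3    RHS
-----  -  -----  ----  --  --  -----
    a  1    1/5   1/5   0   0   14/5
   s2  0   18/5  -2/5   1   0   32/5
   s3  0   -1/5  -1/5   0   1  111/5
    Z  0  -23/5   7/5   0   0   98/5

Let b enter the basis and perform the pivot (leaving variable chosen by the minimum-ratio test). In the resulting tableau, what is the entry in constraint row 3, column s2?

1/18

Ratio test on column b — row 1: (14/5)/(1/5) = 14; row 2: (32/5)/(18/5) = 16/9; row 3: entry -1/5 ≤ 0. Minimum is 16/9 at row 2 (s2 leaves); pivot element 18/5.
Divide row 2 by 18/5; eliminate column b from the other rows.
Row 3 update in column s2: 0 − (-1/5)·(5/18) = 1/18.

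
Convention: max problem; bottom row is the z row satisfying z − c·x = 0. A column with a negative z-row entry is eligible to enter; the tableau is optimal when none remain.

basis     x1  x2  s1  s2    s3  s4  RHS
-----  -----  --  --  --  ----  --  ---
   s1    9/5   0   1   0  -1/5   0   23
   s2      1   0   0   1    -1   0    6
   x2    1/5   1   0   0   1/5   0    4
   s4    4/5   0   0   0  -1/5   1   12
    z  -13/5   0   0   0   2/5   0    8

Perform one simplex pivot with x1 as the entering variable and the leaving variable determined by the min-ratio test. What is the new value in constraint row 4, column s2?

Ratio test on column x1 — row 1: 23/(9/5) = 115/9; row 2: 6/1 = 6; row 3: 4/(1/5) = 20; row 4: 12/(4/5) = 15. Minimum is 6 at row 2 (s2 leaves); pivot element 1.
Divide row 2 by 1; eliminate column x1 from the other rows.
Row 4 update in column s2: 0 − (4/5)·1 = -4/5.

-4/5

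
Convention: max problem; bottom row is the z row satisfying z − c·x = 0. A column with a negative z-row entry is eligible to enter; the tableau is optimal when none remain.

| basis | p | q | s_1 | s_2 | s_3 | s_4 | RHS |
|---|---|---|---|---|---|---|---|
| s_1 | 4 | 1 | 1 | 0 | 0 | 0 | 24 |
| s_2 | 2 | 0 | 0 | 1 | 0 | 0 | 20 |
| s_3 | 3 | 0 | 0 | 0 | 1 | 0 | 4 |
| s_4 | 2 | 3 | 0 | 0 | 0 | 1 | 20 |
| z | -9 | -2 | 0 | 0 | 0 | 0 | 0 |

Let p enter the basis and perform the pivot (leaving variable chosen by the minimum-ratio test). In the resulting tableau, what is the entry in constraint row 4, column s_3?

Ratio test on column p — row 1: 24/4 = 6; row 2: 20/2 = 10; row 3: 4/3 = 4/3; row 4: 20/2 = 10. Minimum is 4/3 at row 3 (s_3 leaves); pivot element 3.
Divide row 3 by 3; eliminate column p from the other rows.
Row 4 update in column s_3: 0 − 2·(1/3) = -2/3.

-2/3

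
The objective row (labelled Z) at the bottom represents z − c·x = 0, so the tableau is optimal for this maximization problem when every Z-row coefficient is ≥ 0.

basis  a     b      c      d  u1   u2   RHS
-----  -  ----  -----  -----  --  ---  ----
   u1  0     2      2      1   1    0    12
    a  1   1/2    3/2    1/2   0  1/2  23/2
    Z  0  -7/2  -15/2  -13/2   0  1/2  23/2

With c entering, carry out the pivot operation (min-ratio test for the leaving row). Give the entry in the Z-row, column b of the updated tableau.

4

Ratio test on column c — row 1: 12/2 = 6; row 2: (23/2)/(3/2) = 23/3. Minimum is 6 at row 1 (u1 leaves); pivot element 2.
Divide row 1 by 2; eliminate column c from the other rows.
Z-row update in column b: -7/2 − (-15/2)·1 = 4.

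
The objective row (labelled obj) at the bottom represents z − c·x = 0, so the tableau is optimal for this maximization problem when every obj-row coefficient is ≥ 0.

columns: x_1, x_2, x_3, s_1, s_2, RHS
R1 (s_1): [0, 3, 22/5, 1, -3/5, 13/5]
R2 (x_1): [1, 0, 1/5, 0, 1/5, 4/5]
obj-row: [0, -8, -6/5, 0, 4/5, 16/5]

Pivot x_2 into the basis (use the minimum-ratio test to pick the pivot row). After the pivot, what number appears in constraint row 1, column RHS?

13/15

Ratio test on column x_2 — row 1: (13/5)/3 = 13/15; row 2: entry 0 ≤ 0. Minimum is 13/15 at row 1 (s_1 leaves); pivot element 3.
Divide row 1 by 3; eliminate column x_2 from the other rows.
In the new row 1, the RHS entry is the old entry divided by the pivot: (13/5)/3 = 13/15.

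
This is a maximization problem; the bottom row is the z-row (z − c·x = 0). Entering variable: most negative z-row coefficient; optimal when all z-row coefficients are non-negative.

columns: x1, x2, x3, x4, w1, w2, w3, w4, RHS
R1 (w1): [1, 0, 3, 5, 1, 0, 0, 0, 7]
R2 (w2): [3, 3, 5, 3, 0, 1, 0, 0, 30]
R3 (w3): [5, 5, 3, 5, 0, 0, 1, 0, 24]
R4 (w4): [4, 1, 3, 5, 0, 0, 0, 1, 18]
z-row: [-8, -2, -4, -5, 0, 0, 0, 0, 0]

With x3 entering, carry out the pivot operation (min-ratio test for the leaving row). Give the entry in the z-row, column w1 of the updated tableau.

Ratio test on column x3 — row 1: 7/3 = 7/3; row 2: 30/5 = 6; row 3: 24/3 = 8; row 4: 18/3 = 6. Minimum is 7/3 at row 1 (w1 leaves); pivot element 3.
Divide row 1 by 3; eliminate column x3 from the other rows.
z-row update in column w1: 0 − (-4)·(1/3) = 4/3.

4/3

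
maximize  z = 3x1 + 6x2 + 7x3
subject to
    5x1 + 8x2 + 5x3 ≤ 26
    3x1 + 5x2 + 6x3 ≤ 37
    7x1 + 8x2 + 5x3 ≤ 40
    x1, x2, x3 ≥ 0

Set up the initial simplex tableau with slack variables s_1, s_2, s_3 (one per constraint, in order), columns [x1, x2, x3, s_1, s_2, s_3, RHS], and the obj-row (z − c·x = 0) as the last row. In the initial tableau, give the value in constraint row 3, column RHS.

40

The RHS of constraint 3 is b_3 = 40.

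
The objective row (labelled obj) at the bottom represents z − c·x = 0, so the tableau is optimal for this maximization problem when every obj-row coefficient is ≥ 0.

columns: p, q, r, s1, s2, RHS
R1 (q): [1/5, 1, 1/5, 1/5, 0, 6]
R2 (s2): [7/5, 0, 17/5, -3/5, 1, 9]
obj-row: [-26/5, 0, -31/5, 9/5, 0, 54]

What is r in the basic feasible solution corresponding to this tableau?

r is not in the basis, so in the current basic feasible solution r = 0.

0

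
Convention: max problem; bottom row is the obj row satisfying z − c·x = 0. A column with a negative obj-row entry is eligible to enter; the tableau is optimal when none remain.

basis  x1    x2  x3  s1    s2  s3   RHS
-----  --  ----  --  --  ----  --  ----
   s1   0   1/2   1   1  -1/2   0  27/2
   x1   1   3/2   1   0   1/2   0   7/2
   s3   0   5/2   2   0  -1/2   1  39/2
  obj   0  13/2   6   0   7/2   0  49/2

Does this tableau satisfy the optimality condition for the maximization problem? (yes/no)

yes

Every obj-row coefficient is ≥ 0, so the tableau is optimal.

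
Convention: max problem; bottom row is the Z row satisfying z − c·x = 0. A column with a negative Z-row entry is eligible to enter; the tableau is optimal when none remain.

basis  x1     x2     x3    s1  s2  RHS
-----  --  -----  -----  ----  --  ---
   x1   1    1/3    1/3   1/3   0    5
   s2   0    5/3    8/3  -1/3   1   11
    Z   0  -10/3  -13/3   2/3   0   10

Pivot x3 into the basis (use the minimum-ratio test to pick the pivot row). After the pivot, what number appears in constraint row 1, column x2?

Ratio test on column x3 — row 1: 5/(1/3) = 15; row 2: 11/(8/3) = 33/8. Minimum is 33/8 at row 2 (s2 leaves); pivot element 8/3.
Divide row 2 by 8/3; eliminate column x3 from the other rows.
Row 1 update in column x2: 1/3 − (1/3)·(5/8) = 1/8.

1/8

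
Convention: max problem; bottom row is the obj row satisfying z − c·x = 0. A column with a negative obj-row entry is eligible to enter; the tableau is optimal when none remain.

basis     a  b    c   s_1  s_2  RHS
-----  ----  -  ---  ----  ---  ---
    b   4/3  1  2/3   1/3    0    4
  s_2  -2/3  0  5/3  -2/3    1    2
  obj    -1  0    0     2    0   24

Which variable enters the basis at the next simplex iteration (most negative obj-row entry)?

Negative obj-row entries: a: -1.
The most negative is -1 in column a, so a enters.

a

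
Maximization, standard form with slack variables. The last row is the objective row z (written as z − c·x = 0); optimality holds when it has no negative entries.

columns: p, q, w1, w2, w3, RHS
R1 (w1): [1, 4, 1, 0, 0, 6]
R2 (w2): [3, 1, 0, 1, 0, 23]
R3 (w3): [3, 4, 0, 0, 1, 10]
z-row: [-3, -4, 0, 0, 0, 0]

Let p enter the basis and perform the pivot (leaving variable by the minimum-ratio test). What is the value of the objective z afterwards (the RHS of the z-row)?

10

Ratio test on column p — row 1: 6/1 = 6; row 2: 23/3 = 23/3; row 3: 10/3 = 10/3. Minimum is 10/3 at row 3 (w3 leaves); pivot element 3.
Pivot on row 3; the z-row RHS becomes 0 − (-3)·(10/3) = 10.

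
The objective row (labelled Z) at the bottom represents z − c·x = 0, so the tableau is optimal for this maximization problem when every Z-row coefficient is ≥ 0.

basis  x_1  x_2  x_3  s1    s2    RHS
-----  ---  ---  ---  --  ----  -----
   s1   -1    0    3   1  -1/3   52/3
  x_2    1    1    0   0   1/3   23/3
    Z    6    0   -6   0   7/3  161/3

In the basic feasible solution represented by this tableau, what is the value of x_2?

x_2 is basic (row 2); its value is the RHS of that row, 23/3.

23/3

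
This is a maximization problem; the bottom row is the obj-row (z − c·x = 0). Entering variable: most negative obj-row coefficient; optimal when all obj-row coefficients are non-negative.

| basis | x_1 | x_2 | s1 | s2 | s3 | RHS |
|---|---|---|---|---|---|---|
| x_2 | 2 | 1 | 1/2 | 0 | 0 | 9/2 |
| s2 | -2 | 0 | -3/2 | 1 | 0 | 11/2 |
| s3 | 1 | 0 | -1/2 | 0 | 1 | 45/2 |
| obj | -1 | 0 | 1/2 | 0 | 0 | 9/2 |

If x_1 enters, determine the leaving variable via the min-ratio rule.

Column x_1 entries and ratios — x_2: (9/2)/2 = 9/4; s2: -2 ≤ 0, skip; s3: (45/2)/1 = 45/2.
Smallest ratio is 9/4 in the row of x_2, so x_2 leaves.

x_2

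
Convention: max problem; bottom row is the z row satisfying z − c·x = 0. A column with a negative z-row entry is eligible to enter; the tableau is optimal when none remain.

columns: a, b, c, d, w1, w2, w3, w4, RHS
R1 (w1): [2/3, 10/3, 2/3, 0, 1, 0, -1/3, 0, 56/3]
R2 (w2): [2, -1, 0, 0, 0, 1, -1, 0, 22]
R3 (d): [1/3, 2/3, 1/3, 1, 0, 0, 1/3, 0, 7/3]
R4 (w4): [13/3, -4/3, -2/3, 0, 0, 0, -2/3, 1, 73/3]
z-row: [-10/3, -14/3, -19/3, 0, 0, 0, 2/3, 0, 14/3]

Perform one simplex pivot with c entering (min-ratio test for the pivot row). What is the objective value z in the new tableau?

Ratio test on column c — row 1: (56/3)/(2/3) = 28; row 2: entry 0 ≤ 0; row 3: (7/3)/(1/3) = 7; row 4: entry -2/3 ≤ 0. Minimum is 7 at row 3 (d leaves); pivot element 1/3.
Pivot on row 3; the z-row RHS becomes 14/3 − (-19/3)·7 = 49.

49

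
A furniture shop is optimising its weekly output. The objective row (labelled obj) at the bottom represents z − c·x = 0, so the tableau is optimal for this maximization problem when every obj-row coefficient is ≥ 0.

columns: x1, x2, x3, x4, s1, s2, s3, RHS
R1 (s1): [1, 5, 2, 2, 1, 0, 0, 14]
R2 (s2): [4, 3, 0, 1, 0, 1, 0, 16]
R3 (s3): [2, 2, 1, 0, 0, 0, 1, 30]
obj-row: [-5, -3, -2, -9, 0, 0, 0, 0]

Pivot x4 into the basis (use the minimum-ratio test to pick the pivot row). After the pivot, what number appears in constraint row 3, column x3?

1

Ratio test on column x4 — row 1: 14/2 = 7; row 2: 16/1 = 16; row 3: entry 0 ≤ 0. Minimum is 7 at row 1 (s1 leaves); pivot element 2.
Divide row 1 by 2; eliminate column x4 from the other rows.
Row 3 update in column x3: 1 − 0·1 = 1.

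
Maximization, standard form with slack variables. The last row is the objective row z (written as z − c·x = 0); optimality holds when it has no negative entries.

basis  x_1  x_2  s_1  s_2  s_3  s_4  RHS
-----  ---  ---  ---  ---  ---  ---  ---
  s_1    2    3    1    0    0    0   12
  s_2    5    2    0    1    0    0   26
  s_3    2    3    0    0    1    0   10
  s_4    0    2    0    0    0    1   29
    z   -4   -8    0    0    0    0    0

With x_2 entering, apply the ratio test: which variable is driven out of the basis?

s_3

Column x_2 entries and ratios — s_1: 12/3 = 4; s_2: 26/2 = 13; s_3: 10/3 = 10/3; s_4: 29/2 = 29/2.
Smallest ratio is 10/3 in the row of s_3, so s_3 leaves.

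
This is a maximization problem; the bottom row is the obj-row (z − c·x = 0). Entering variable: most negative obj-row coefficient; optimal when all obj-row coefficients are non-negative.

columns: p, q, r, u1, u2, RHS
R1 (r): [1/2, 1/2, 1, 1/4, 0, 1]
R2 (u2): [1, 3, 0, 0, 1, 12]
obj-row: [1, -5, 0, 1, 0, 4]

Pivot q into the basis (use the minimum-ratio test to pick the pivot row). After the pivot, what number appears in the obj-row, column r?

Ratio test on column q — row 1: 1/(1/2) = 2; row 2: 12/3 = 4. Minimum is 2 at row 1 (r leaves); pivot element 1/2.
Divide row 1 by 1/2; eliminate column q from the other rows.
obj-row update in column r: 0 − (-5)·2 = 10.

10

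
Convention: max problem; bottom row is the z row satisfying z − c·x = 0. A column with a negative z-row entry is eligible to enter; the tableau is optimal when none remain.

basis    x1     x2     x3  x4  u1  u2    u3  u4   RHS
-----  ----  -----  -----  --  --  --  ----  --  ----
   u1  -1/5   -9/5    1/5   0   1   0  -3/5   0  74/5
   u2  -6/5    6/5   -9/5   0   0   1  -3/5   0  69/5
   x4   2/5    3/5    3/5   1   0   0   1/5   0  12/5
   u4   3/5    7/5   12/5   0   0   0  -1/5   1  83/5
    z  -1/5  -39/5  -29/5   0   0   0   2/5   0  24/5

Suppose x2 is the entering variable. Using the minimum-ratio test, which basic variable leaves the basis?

Column x2 entries and ratios — u1: -9/5 ≤ 0, skip; u2: (69/5)/(6/5) = 23/2; x4: (12/5)/(3/5) = 4; u4: (83/5)/(7/5) = 83/7.
Smallest ratio is 4 in the row of x4, so x4 leaves.

x4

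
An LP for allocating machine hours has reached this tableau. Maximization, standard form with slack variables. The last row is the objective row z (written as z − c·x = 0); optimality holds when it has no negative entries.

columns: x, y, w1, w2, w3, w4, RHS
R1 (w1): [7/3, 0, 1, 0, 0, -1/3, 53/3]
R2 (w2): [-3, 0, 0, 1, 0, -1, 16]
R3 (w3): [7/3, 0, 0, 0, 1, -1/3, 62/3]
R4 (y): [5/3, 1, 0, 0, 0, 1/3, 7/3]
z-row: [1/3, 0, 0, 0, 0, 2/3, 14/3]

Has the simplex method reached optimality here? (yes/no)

Every z-row coefficient is ≥ 0, so the tableau is optimal.

yes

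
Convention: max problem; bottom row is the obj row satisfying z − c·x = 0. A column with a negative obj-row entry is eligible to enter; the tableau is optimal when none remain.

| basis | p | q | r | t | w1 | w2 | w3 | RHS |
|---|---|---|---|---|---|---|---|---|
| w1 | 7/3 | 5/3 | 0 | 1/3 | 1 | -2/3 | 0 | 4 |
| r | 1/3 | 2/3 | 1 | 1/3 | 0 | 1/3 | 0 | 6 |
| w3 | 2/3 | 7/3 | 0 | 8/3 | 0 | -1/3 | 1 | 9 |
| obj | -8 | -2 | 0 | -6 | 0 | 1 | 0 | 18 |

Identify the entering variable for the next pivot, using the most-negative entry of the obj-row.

p

Negative obj-row entries: p: -8, q: -2, t: -6.
The most negative is -8 in column p, so p enters.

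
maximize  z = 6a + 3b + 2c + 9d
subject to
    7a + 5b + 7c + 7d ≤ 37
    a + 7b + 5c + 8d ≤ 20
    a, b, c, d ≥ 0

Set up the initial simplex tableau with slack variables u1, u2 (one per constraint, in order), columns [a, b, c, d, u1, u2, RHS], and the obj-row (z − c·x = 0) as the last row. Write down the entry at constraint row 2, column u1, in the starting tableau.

Slack u1 belongs to constraint 1; its column is the unit vector e_1, so the entry in row 2 is 0.

0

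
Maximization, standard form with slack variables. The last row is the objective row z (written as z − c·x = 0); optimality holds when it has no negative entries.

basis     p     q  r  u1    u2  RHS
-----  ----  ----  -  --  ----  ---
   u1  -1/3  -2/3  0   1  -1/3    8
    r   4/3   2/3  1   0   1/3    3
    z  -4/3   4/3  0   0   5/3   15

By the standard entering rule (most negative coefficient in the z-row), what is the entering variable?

p

Negative z-row entries: p: -4/3.
The most negative is -4/3 in column p, so p enters.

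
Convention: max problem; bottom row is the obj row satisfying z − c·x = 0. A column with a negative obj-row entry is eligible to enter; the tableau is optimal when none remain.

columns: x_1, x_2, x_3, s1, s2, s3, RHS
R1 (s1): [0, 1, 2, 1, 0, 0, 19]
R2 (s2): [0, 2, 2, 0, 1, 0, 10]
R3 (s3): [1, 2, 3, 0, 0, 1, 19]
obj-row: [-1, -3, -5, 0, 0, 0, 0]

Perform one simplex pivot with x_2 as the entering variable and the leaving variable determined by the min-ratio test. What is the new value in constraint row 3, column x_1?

1

Ratio test on column x_2 — row 1: 19/1 = 19; row 2: 10/2 = 5; row 3: 19/2 = 19/2. Minimum is 5 at row 2 (s2 leaves); pivot element 2.
Divide row 2 by 2; eliminate column x_2 from the other rows.
Row 3 update in column x_1: 1 − 2·0 = 1.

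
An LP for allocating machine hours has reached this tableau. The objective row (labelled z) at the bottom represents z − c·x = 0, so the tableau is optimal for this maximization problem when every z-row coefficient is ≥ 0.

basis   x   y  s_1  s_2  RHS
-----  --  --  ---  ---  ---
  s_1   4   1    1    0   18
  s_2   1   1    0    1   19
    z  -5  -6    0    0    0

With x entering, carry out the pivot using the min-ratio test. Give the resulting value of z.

45/2

Ratio test on column x — row 1: 18/4 = 9/2; row 2: 19/1 = 19. Minimum is 9/2 at row 1 (s_1 leaves); pivot element 4.
Pivot on row 1; the z-row RHS becomes 0 − (-5)·(9/2) = 45/2.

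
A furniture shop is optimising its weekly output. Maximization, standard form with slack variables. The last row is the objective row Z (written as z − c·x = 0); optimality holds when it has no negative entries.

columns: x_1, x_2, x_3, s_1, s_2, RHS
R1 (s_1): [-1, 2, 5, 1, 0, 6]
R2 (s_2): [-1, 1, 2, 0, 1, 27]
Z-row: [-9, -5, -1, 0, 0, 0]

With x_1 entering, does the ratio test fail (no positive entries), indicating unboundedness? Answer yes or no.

Every constraint-row entry in column x_1 is ≤ 0, so increasing x_1 is unbounded.

yes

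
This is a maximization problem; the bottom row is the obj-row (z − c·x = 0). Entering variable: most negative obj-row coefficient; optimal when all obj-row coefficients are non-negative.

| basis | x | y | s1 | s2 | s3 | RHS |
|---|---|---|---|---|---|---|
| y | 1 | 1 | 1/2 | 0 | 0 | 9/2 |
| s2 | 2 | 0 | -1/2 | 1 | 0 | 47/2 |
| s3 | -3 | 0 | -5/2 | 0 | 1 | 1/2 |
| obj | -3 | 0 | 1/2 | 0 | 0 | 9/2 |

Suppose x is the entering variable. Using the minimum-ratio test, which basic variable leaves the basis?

Column x entries and ratios — y: (9/2)/1 = 9/2; s2: (47/2)/2 = 47/4; s3: -3 ≤ 0, skip.
Smallest ratio is 9/2 in the row of y, so y leaves.

y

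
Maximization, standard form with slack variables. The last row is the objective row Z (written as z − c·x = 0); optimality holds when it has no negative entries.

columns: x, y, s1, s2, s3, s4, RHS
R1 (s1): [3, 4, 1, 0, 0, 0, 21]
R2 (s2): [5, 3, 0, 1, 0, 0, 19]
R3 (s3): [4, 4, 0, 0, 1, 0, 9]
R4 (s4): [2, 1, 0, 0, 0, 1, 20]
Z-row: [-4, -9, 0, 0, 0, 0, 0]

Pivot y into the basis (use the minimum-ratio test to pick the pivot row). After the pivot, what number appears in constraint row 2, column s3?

-3/4

Ratio test on column y — row 1: 21/4 = 21/4; row 2: 19/3 = 19/3; row 3: 9/4 = 9/4; row 4: 20/1 = 20. Minimum is 9/4 at row 3 (s3 leaves); pivot element 4.
Divide row 3 by 4; eliminate column y from the other rows.
Row 2 update in column s3: 0 − 3·(1/4) = -3/4.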